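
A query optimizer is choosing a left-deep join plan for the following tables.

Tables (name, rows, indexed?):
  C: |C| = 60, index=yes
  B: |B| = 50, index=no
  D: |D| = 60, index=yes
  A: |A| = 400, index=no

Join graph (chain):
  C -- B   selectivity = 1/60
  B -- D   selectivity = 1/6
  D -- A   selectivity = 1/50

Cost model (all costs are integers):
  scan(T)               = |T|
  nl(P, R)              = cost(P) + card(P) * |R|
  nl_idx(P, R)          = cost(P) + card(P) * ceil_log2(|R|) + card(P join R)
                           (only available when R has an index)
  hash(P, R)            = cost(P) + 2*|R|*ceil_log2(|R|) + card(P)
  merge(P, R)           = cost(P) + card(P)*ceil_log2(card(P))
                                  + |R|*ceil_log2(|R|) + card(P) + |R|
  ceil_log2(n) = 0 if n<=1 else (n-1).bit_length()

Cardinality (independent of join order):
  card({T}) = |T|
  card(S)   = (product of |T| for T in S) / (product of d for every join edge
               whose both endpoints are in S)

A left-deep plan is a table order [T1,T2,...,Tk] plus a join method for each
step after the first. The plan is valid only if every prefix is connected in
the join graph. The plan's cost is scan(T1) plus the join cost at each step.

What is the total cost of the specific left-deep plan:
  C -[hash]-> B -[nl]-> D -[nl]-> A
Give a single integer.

step 1: scan C: cost=60, card=60
step 2: join B via hash
    card(P join B) = 60*50/(60) = 50
    cost = 60 + 2*50*6 + 60 = 720
step 3: join D via nl
    card(P join D) = 50*60/(6) = 500
    cost = 720 + 50*60 = 3720
step 4: join A via nl
    card(P join A) = 500*400/(50) = 4000
    cost = 3720 + 500*400 = 203720

203720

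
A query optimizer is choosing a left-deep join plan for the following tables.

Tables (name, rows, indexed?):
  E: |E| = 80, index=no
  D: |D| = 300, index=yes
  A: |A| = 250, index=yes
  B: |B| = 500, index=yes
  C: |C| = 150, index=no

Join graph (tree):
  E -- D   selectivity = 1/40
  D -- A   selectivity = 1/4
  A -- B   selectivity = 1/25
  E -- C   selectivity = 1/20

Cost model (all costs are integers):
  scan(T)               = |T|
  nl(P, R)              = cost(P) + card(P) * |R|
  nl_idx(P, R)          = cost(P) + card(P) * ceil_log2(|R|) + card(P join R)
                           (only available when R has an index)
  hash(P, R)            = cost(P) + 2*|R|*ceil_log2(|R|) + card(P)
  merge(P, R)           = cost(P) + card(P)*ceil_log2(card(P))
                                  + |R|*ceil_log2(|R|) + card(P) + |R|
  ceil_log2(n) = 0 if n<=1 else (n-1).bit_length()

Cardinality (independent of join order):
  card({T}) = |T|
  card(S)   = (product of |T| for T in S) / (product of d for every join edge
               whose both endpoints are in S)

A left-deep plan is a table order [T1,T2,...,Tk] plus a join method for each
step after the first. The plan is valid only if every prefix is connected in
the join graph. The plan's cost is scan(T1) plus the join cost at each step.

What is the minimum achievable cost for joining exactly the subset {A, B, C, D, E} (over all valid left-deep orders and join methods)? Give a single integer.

303150

Selinger DP over subsets of {A,B,C,D,E}:
  {E}: scan cost=80, card=80
  {D}: scan cost=300, card=300
  {A}: scan cost=250, card=250
  {B}: scan cost=500, card=500
  {C}: scan cost=150, card=150
  {DE}: card=600; try (D,nl_idx)→1400, (E,hash)→1720, (D,merge)→3720, (E,merge)→3940, (D,hash)→5560, (D,nl)→24080 …(+1); best=1400 via (D,nl_idx)
  {CE}: card=600; try (E,hash)→1420, (C,merge)→2070, (E,merge)→2140, (C,hash)→2560, (C,nl)→12080, (E,nl)→12150; best=1420 via (E,hash)
  {AD}: card=18750; try (A,hash)→4600, (D,merge)→5500, (A,merge)→5550, (D,hash)→5900, (D,nl_idx)→21250, (A,nl_idx)→21450 …(+2); best=4600 via (A,hash)
  {AB}: card=5000; try (A,hash)→5000, (B,merge)→7500, (B,nl_idx)→7500, (A,merge)→7750, (B,hash)→9500, (A,nl_idx)→9500 …(+2); best=5000 via (A,hash)
  {ADE}: card=37500; try (A,hash)→6000, (A,merge)→10250, (E,hash)→24470, (A,nl_idx)→43700, (A,nl)→151400, (E,merge)→305240 …(+1); best=6000 via (A,hash)
  {CDE}: card=4500; try (C,hash)→4400, (D,hash)→7420, (C,merge)→9350, (D,merge)→11020, (D,nl_idx)→11320, (C,nl)→91400 …(+1); best=4400 via (C,hash)
  {ABD}: card=375000; try (D,hash)→15400, (B,hash)→32350, (D,merge)→78000, (B,merge)→309600, (D,nl_idx)→425000, (B,nl_idx)→548350 …(+2); best=15400 via (D,hash)
  {ABDE}: card=750000; try (B,hash)→52500, (E,hash)→391520, (B,merge)→648500, (B,nl_idx)→1093500, (E,merge)→7516040, (B,nl)→18756000 …(+1); best=52500 via (B,hash)
  {ACDE}: card=281250; try (A,hash)→12900, (C,hash)→45900, (A,merge)→69650, (A,nl_idx)→321650, (C,merge)→644850, (A,nl)→1129400 …(+1); best=12900 via (A,hash)
  {ABCDE}: card=5625000; try (B,hash)→303150, (C,hash)→804900, (B,merge)→5642900, (B,nl_idx)→8169150, (C,merge)→15803850, (C,nl)→112552500 …(+1); best=303150 via (B,hash)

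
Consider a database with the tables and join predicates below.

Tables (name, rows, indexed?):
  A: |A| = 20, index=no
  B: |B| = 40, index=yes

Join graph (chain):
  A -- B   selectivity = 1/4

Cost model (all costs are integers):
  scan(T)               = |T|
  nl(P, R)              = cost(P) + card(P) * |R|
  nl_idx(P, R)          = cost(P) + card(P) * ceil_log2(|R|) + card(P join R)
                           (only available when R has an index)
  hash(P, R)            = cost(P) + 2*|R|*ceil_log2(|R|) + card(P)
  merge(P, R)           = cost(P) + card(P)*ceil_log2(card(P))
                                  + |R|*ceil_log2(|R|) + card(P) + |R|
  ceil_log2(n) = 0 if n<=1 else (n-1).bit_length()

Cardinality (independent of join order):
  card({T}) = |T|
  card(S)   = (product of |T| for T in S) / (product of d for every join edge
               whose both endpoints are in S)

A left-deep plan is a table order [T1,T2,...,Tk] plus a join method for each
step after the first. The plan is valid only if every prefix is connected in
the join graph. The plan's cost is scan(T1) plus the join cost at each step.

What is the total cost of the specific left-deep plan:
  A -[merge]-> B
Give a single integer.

420

step 1: scan A: cost=20, card=20
step 2: join B via merge
    card(P join B) = 20*40/(4) = 200
    cost = 20 + 20*5 + 40*6 + 20 + 40 = 420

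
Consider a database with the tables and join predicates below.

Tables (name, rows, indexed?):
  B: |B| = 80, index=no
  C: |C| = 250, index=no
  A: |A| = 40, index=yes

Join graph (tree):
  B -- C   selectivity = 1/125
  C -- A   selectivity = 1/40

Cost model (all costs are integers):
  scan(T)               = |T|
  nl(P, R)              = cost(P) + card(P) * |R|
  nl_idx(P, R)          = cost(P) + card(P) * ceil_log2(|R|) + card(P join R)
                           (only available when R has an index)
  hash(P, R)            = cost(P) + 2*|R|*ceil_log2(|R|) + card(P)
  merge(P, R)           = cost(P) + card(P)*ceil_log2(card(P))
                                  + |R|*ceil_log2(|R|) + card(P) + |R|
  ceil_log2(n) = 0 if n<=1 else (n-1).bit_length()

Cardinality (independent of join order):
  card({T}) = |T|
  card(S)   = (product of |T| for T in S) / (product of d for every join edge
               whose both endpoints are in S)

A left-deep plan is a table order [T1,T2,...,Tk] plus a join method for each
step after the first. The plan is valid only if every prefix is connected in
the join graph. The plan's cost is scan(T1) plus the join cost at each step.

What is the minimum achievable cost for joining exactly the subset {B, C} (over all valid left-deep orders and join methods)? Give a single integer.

1620

Selinger DP over subsets of {B,C}:
  {B}: scan cost=80, card=80
  {C}: scan cost=250, card=250
  {BC}: card=160; try (B,hash)→1620, (C,merge)→2970, (B,merge)→3140, (C,hash)→4160, (C,nl)→20080, (B,nl)→20250; best=1620 via (B,hash)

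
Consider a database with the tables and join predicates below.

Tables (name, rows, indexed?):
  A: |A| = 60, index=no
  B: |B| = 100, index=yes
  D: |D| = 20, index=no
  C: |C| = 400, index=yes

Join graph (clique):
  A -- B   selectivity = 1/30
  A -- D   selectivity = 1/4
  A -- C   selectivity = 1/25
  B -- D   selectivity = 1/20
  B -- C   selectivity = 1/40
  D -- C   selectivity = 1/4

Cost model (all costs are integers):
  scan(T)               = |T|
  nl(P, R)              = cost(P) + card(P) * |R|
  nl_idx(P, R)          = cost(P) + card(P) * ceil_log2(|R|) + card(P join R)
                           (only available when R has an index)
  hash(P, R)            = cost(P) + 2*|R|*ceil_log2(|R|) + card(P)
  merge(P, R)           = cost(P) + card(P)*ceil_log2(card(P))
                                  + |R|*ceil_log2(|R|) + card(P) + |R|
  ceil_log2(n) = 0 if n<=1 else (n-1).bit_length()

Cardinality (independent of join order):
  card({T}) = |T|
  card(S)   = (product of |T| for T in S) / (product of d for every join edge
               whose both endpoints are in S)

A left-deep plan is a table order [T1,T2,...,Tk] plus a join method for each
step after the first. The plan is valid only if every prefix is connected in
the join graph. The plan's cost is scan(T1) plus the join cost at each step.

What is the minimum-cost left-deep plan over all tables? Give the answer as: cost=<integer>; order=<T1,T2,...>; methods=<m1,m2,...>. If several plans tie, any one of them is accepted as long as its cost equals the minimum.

cost=1535; order=A,B,D,C; methods=nl_idx,hash,nl_idx

Selinger DP (subsets sized 1..n):
  {A}: scan cost=60, card=60
  {B}: scan cost=100, card=100
  {D}: scan cost=20, card=20
  {C}: scan cost=400, card=400
  {AB}: card=200; try (B,nl_idx)→680, (A,hash)→920, (B,merge)→1280, (A,merge)→1320, (B,hash)→1520, (B,nl)→6060 …(+1); best=680 via (B,nl_idx)
  {AD}: card=300; try (D,hash)→320, (A,merge)→560, (D,merge)→600, (A,hash)→760, (A,nl)→1220, (D,nl)→1260; best=320 via (D,hash)
  {AC}: card=960; try (A,hash)→1520, (C,nl_idx)→1560, (C,merge)→4480, (A,merge)→4820, (C,hash)→7320, (C,nl)→24060 …(+1); best=1520 via (A,hash)
  {BD}: card=100; try (B,nl_idx)→260, (D,hash)→400, (B,merge)→940, (D,merge)→1020, (B,hash)→1440, (B,nl)→2020 …(+1); best=260 via (B,nl_idx)
  {BC}: card=1000; try (C,nl_idx)→2000, (B,hash)→2200, (B,nl_idx)→4200, (C,merge)→4900, (B,merge)→5200, (C,hash)→7400 …(+2); best=2000 via (C,nl_idx)
  {CD}: card=2000; try (D,hash)→1000, (C,nl_idx)→2200, (C,merge)→4140, (D,merge)→4520, (C,hash)→7240, (C,nl)→8020 …(+1); best=1000 via (D,hash)
  {ABD}: card=50; try (D,hash)→1080, (A,hash)→1080, (A,merge)→1480, (B,hash)→2020, (B,nl_idx)→2470, (D,merge)→2600 …(+4); best=1080 via (D,hash)
  {ABC}: card=80; try (C,nl_idx)→2560, (A,hash)→3720, (B,hash)→3880, (C,merge)→6480, (C,hash)→8080, (B,nl_idx)→8320 …(+5); best=2560 via (C,nl_idx)
  {ACD}: card=1200; try (D,hash)→2680, (A,hash)→3720, (C,nl_idx)→4220, (C,merge)→7320, (C,hash)→7820, (D,merge)→12200 …(+4); best=2680 via (D,hash)
  {BCD}: card=250; try (C,nl_idx)→1410, (D,hash)→3200, (B,hash)→4400, (C,merge)→5060, (C,hash)→7560, (D,merge)→13120 …(+5); best=1410 via (C,nl_idx)
  {ABCD}: card=5; try (C,nl_idx)→1535, (A,hash)→2380, (D,hash)→2840, (D,merge)→3320, (A,merge)→4080, (D,nl)→4160 …(+8); best=1535 via (C,nl_idx)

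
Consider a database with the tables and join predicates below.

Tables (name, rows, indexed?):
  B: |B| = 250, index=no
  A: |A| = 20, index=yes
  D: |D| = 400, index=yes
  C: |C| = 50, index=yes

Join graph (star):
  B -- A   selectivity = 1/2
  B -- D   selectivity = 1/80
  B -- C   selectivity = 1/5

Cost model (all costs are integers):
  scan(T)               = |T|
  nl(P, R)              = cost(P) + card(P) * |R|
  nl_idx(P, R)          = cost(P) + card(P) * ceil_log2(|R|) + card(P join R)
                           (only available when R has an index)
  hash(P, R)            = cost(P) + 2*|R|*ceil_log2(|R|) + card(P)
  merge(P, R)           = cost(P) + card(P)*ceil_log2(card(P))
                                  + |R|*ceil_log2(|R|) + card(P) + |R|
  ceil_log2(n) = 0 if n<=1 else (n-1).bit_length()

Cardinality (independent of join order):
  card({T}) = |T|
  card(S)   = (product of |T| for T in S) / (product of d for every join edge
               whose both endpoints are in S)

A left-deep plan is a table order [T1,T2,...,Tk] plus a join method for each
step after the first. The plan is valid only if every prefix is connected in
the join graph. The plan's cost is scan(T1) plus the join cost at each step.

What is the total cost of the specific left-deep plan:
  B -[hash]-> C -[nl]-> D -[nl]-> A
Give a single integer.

step 1: scan B: cost=250, card=250
step 2: join C via hash
    card(P join C) = 250*50/(5) = 2500
    cost = 250 + 2*50*6 + 250 = 1100
step 3: join D via nl
    card(P join D) = 2500*400/(80) = 12500
    cost = 1100 + 2500*400 = 1001100
step 4: join A via nl
    card(P join A) = 12500*20/(2) = 125000
    cost = 1001100 + 12500*20 = 1251100

1251100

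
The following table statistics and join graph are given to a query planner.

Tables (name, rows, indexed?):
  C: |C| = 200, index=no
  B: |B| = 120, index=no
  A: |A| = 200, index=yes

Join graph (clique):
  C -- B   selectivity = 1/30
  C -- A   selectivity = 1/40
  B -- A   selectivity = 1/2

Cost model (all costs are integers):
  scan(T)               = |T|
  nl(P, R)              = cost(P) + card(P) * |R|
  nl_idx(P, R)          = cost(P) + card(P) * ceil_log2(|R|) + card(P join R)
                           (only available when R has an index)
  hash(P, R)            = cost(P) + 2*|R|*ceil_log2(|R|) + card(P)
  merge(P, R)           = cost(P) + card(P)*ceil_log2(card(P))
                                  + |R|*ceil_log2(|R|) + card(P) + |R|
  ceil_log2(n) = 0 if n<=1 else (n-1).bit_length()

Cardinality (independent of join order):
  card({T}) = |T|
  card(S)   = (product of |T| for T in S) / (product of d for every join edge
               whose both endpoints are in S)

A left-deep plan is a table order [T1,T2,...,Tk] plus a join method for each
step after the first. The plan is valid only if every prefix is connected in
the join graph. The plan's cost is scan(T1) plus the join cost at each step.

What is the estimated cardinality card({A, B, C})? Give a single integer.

2000

Tables in S: A(200), B(120), C(200)
Edges inside S: C-B(d=30), C-A(d=40), B-A(d=2)
numerator = 200 * 120 * 200 = 4800000
denominator = 30 * 40 * 2 = 2400
card(S) = 4800000 / 2400 = 2000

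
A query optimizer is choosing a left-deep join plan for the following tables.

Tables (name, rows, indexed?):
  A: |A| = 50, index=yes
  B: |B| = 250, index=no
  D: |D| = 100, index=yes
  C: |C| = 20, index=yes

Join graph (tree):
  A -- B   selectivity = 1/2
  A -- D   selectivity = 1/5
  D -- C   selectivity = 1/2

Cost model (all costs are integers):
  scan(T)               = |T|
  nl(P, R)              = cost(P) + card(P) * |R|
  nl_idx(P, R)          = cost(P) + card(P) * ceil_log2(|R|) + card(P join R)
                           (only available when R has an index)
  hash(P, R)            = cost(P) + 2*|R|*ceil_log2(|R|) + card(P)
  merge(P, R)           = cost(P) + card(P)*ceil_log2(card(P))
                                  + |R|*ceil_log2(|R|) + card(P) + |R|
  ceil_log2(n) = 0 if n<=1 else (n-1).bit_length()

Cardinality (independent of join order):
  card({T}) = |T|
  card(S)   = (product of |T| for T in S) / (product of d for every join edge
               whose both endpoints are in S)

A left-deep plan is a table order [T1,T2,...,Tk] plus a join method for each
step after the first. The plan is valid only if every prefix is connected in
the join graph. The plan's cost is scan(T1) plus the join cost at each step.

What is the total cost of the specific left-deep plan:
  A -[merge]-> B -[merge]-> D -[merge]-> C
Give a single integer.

2341070

step 1: scan A: cost=50, card=50
step 2: join B via merge
    card(P join B) = 50*250/(2) = 6250
    cost = 50 + 50*6 + 250*8 + 50 + 250 = 2650
step 3: join D via merge
    card(P join D) = 6250*100/(5) = 125000
    cost = 2650 + 6250*13 + 100*7 + 6250 + 100 = 90950
step 4: join C via merge
    card(P join C) = 125000*20/(2) = 1250000
    cost = 90950 + 125000*17 + 20*5 + 125000 + 20 = 2341070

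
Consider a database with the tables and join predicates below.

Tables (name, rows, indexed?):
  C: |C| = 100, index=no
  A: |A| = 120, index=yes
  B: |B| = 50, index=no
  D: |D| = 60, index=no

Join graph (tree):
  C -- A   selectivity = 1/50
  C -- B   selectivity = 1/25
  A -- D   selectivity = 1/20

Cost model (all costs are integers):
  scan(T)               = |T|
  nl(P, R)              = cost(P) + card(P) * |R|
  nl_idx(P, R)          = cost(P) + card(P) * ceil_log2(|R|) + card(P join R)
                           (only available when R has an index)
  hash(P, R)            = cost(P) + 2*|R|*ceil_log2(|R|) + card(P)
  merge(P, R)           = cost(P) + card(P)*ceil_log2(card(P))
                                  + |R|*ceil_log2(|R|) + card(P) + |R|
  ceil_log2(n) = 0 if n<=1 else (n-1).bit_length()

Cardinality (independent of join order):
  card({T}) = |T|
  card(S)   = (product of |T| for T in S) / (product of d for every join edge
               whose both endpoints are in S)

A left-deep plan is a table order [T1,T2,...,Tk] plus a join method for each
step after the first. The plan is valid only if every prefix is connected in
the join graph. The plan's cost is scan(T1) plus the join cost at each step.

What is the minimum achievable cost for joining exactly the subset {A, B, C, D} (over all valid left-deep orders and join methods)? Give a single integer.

Selinger DP over subsets of {A,B,C,D}:
  {C}: scan cost=100, card=100
  {A}: scan cost=120, card=120
  {B}: scan cost=50, card=50
  {D}: scan cost=60, card=60
  {AC}: card=240; try (A,nl_idx)→1040, (C,hash)→1640, (A,merge)→1860, (C,merge)→1880, (A,hash)→1880, (A,nl)→12100 …(+1); best=1040 via (A,nl_idx)
  {BC}: card=200; try (B,hash)→800, (C,merge)→1200, (B,merge)→1250, (C,hash)→1500, (C,nl)→5050, (B,nl)→5100; best=800 via (B,hash)
  {AD}: card=360; try (A,nl_idx)→840, (D,hash)→960, (A,merge)→1440, (D,merge)→1500, (A,hash)→1800, (A,nl)→7260 …(+1); best=840 via (A,nl_idx)
  {ABC}: card=480; try (B,hash)→1880, (A,hash)→2680, (A,nl_idx)→2680, (B,merge)→3550, (A,merge)→3560, (B,nl)→13040 …(+1); best=1880 via (B,hash)
  {ACD}: card=720; try (D,hash)→2000, (C,hash)→2600, (D,merge)→3620, (C,merge)→5240, (D,nl)→15440, (C,nl)→36840; best=2000 via (D,hash)
  {ABCD}: card=1440; try (D,hash)→3080, (B,hash)→3320, (D,merge)→7100, (B,merge)→10270, (D,nl)→30680, (B,nl)→38000; best=3080 via (D,hash)

3080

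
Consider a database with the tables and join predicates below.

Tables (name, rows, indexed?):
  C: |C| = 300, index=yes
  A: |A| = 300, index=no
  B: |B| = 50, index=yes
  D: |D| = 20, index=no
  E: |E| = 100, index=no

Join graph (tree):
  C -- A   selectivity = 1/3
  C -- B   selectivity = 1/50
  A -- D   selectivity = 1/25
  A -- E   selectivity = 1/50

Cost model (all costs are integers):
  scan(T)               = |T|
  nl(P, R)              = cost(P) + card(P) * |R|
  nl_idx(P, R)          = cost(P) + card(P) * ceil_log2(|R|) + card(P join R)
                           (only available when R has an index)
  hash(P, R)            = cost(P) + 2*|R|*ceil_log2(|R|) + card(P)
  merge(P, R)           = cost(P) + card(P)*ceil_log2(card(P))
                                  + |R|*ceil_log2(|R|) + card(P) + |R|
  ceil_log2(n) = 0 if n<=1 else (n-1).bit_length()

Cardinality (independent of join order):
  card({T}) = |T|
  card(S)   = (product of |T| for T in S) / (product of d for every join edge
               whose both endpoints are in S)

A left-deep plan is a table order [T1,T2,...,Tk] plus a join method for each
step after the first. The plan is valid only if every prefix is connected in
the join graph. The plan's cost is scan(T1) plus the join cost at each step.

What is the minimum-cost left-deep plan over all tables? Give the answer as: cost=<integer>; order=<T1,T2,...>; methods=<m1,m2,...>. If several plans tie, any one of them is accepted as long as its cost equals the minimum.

Selinger DP (subsets sized 1..n):
  {C}: scan cost=300, card=300
  {A}: scan cost=300, card=300
  {B}: scan cost=50, card=50
  {D}: scan cost=20, card=20
  {E}: scan cost=100, card=100
  {AC}: card=30000; try (C,hash)→6000, (A,hash)→6000, (C,merge)→6300, (A,merge)→6300, (C,nl_idx)→33000, (C,nl)→90300 …(+1); best=6000 via (C,hash)
  {BC}: card=300; try (C,nl_idx)→800, (B,hash)→1200, (B,nl_idx)→2400, (C,merge)→3400, (B,merge)→3650, (C,hash)→5500 …(+2); best=800 via (C,nl_idx)
  {AD}: card=240; try (D,hash)→800, (A,merge)→3140, (D,merge)→3420, (A,hash)→5440, (A,nl)→6020, (D,nl)→6300; best=800 via (D,hash)
  {AE}: card=600; try (E,hash)→2000, (A,merge)→3900, (E,merge)→4100, (A,hash)→5600, (A,nl)→30100, (E,nl)→30300; best=2000 via (E,hash)
  {ABC}: card=30000; try (A,hash)→6500, (A,merge)→6800, (B,hash)→36600, (A,nl)→90800, (B,nl_idx)→216000, (B,merge)→486350 …(+1); best=6500 via (A,hash)
  {ACD}: card=24000; try (C,merge)→5960, (C,hash)→6440, (C,nl_idx)→26960, (D,hash)→36200, (C,nl)→72800, (D,merge)→486120 …(+1); best=5960 via (C,merge)
  {ACE}: card=60000; try (C,hash)→8000, (C,merge)→11600, (E,hash)→37400, (C,nl_idx)→67400, (C,nl)→182000, (E,merge)→486800 …(+1); best=8000 via (C,hash)
  {ADE}: card=480; try (E,hash)→2440, (D,hash)→2800, (E,merge)→3760, (D,merge)→8720, (D,nl)→14000, (E,nl)→24800; best=2440 via (E,hash)
  {ABCD}: card=24000; try (B,hash)→30560, (D,hash)→36700, (B,nl_idx)→173960, (B,merge)→390310, (D,merge)→486620, (D,nl)→606500 …(+1); best=30560 via (B,hash)
  {ABCE}: card=60000; try (E,hash)→37900, (B,hash)→68600, (B,nl_idx)→428000, (E,merge)→487300, (B,merge)→1028350, (E,nl)→3006500 …(+1); best=37900 via (E,hash)
  {ACDE}: card=48000; try (C,hash)→8320, (C,merge)→10240, (E,hash)→31360, (C,nl_idx)→54760, (D,hash)→68200, (C,nl)→146440 …(+4); best=8320 via (C,hash)
  {ABCDE}: card=48000; try (E,hash)→55960, (B,hash)→56920, (D,hash)→98100, (B,nl_idx)→344320, (E,merge)→415360, (B,merge)→824670 …(+4); best=55960 via (E,hash)

cost=55960; order=A,D,C,B,E; methods=hash,merge,hash,hash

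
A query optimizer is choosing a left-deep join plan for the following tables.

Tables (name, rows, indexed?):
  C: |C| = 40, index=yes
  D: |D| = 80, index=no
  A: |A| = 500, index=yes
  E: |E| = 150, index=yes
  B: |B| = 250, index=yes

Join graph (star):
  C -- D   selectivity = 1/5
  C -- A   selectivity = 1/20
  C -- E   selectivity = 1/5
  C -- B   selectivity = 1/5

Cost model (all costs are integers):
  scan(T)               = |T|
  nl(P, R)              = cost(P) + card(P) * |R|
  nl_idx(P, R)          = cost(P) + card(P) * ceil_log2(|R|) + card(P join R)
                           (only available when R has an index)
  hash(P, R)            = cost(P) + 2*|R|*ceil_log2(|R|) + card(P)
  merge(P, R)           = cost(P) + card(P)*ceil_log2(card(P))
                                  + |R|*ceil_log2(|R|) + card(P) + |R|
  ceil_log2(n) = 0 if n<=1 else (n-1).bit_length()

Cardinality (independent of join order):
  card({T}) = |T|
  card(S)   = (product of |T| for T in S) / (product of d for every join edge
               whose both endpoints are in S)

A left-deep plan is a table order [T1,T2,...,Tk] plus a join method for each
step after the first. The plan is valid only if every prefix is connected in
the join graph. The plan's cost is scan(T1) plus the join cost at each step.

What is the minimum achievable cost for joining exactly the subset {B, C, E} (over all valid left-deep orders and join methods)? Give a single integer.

Selinger DP over subsets of {B,C,E}:
  {C}: scan cost=40, card=40
  {E}: scan cost=150, card=150
  {B}: scan cost=250, card=250
  {CE}: card=1200; try (C,hash)→780, (E,nl_idx)→1560, (E,merge)→1670, (C,merge)→1780, (C,nl_idx)→2250, (E,hash)→2480 …(+2); best=780 via (C,hash)
  {BC}: card=2000; try (C,hash)→980, (B,nl_idx)→2360, (B,merge)→2570, (C,merge)→2780, (C,nl_idx)→3750, (B,hash)→4080 …(+2); best=980 via (C,hash)
  {BCE}: card=60000; try (E,hash)→5380, (B,hash)→5980, (B,merge)→17430, (E,merge)→26330, (B,nl_idx)→70380, (E,nl_idx)→76980 …(+2); best=5380 via (E,hash)

5380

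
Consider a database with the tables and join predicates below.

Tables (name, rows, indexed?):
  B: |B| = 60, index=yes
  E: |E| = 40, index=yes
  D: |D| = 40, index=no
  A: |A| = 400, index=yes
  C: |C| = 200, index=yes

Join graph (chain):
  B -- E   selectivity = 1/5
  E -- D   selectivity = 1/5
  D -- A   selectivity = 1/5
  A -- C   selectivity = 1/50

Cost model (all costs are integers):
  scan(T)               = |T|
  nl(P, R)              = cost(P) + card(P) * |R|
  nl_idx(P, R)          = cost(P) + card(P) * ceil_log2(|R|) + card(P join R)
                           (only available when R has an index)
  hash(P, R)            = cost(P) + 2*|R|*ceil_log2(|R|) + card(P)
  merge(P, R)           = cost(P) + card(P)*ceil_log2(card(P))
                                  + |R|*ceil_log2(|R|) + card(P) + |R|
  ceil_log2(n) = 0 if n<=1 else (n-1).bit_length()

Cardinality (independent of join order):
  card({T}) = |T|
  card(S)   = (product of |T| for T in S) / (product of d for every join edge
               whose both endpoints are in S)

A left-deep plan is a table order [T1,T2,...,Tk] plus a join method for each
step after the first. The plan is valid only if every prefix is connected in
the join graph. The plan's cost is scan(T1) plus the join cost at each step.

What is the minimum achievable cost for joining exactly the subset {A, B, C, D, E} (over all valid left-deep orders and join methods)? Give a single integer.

122080

Selinger DP over subsets of {A,B,C,D,E}:
  {B}: scan cost=60, card=60
  {E}: scan cost=40, card=40
  {D}: scan cost=40, card=40
  {A}: scan cost=400, card=400
  {C}: scan cost=200, card=200
  {BE}: card=480; try (E,hash)→600, (B,merge)→740, (E,merge)→760, (B,nl_idx)→760, (B,hash)→800, (E,nl_idx)→900 …(+2); best=600 via (E,hash)
  {DE}: card=320; try (E,hash)→560, (D,hash)→560, (E,merge)→600, (E,nl_idx)→600, (D,merge)→600, (E,nl)→1640 …(+1); best=560 via (E,hash)
  {AD}: card=3200; try (D,hash)→1280, (A,nl_idx)→3600, (A,merge)→4320, (D,merge)→4680, (A,hash)→7280, (A,nl)→16040 …(+1); best=1280 via (D,hash)
  {AC}: card=1600; try (A,nl_idx)→3600, (C,hash)→4000, (C,nl_idx)→5200, (A,merge)→6000, (C,merge)→6200, (A,hash)→7600 …(+2); best=3600 via (A,nl_idx)
  {BDE}: card=3840; try (D,hash)→1560, (B,hash)→1600, (B,merge)→4180, (D,merge)→5680, (B,nl_idx)→6320, (B,nl)→19760 …(+1); best=1560 via (D,hash)
  {ADE}: card=25600; try (E,hash)→4960, (A,merge)→7760, (A,hash)→8080, (A,nl_idx)→29040, (E,merge)→43160, (E,nl_idx)→46080 …(+2); best=4960 via (E,hash)
  {ACD}: card=12800; try (D,hash)→5680, (C,hash)→7680, (D,merge)→23080, (C,nl_idx)→39680, (C,merge)→44680, (D,nl)→67600 …(+1); best=5680 via (D,hash)
  {ABDE}: card=307200; try (A,hash)→12600, (B,hash)→31280, (A,merge)→55480, (A,nl_idx)→343320, (B,merge)→414980, (B,nl_idx)→465760 …(+2); best=12600 via (A,hash)
  {ACDE}: card=102400; try (E,hash)→18960, (C,hash)→33760, (E,nl_idx)→184880, (E,merge)→197960, (C,nl_idx)→312160, (C,merge)→416360 …(+2); best=18960 via (E,hash)
  {ABCDE}: card=1228800; try (B,hash)→122080, (C,hash)→323000, (B,nl_idx)→1862160, (B,merge)→1862580, (C,nl_idx)→3699000, (C,merge)→6158400 …(+2); best=122080 via (B,hash)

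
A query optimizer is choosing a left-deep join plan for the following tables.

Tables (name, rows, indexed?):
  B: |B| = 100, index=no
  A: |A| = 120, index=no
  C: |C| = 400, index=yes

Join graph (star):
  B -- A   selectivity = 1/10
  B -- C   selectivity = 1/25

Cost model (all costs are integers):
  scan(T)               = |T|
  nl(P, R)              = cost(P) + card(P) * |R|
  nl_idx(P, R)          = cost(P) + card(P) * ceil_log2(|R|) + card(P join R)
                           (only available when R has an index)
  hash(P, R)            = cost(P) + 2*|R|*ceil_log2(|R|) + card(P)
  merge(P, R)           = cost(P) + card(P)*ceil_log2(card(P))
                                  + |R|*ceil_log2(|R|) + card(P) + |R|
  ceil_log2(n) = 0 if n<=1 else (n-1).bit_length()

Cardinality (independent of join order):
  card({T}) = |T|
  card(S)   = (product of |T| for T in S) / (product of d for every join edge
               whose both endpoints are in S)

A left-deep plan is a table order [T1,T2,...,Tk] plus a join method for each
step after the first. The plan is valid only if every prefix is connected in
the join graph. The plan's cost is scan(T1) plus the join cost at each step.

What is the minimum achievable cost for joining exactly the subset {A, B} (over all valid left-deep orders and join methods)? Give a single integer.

1640

Selinger DP over subsets of {A,B}:
  {B}: scan cost=100, card=100
  {A}: scan cost=120, card=120
  {AB}: card=1200; try (B,hash)→1640, (A,merge)→1860, (B,merge)→1880, (A,hash)→1880, (A,nl)→12100, (B,nl)→12120; best=1640 via (B,hash)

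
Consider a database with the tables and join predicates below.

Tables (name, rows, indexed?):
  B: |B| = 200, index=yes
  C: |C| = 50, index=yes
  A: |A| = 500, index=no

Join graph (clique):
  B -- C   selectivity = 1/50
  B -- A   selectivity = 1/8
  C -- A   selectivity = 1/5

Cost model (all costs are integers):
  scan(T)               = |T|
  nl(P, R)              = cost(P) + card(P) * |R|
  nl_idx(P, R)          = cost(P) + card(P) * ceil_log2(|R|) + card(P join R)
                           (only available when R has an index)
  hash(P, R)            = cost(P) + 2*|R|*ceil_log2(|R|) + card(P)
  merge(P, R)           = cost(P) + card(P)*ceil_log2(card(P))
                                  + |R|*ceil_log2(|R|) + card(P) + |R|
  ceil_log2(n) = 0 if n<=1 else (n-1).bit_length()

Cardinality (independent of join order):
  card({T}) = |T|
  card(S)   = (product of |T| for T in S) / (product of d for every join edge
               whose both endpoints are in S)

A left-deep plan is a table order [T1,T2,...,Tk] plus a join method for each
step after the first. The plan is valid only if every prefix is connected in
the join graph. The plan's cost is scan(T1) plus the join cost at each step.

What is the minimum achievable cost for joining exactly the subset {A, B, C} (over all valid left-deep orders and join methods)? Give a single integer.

Selinger DP over subsets of {A,B,C}:
  {B}: scan cost=200, card=200
  {C}: scan cost=50, card=50
  {A}: scan cost=500, card=500
  {BC}: card=200; try (B,nl_idx)→650, (C,hash)→1000, (C,nl_idx)→1600, (B,merge)→2200, (C,merge)→2350, (B,hash)→3300 …(+2); best=650 via (B,nl_idx)
  {AB}: card=12500; try (B,hash)→4200, (A,merge)→7000, (B,merge)→7300, (A,hash)→9400, (B,nl_idx)→17000, (A,nl)→100200 …(+1); best=4200 via (B,hash)
  {AC}: card=5000; try (C,hash)→1600, (A,merge)→5400, (C,merge)→5850, (C,nl_idx)→8500, (A,hash)→9100, (A,nl)→25050 …(+1); best=1600 via (C,hash)
  {ABC}: card=2500; try (A,merge)→7450, (B,hash)→9800, (A,hash)→9850, (C,hash)→17300, (B,nl_idx)→44100, (B,merge)→73400 …(+5); best=7450 via (A,merge)

7450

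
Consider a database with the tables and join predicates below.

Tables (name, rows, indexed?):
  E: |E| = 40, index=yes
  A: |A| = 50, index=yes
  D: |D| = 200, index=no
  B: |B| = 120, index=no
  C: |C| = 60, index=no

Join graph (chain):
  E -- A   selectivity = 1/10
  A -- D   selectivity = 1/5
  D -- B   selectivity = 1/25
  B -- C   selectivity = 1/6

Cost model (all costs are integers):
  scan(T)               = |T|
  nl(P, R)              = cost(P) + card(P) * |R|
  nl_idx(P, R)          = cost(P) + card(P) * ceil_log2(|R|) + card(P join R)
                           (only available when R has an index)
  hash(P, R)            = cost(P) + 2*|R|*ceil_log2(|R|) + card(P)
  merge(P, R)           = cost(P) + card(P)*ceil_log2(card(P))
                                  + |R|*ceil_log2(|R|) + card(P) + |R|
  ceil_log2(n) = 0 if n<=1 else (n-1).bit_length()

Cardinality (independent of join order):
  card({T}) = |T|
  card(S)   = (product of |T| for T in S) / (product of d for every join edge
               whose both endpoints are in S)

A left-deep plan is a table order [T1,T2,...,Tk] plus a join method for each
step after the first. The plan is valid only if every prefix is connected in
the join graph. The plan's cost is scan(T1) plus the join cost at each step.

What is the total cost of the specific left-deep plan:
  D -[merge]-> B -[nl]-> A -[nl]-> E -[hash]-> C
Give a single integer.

step 1: scan D: cost=200, card=200
step 2: join B via merge
    card(P join B) = 200*120/(25) = 960
    cost = 200 + 200*8 + 120*7 + 200 + 120 = 2960
step 3: join A via nl
    card(P join A) = 960*50/(5) = 9600
    cost = 2960 + 960*50 = 50960
step 4: join E via nl
    card(P join E) = 9600*40/(10) = 38400
    cost = 50960 + 9600*40 = 434960
step 5: join C via hash
    card(P join C) = 38400*60/(6) = 384000
    cost = 434960 + 2*60*6 + 38400 = 474080

474080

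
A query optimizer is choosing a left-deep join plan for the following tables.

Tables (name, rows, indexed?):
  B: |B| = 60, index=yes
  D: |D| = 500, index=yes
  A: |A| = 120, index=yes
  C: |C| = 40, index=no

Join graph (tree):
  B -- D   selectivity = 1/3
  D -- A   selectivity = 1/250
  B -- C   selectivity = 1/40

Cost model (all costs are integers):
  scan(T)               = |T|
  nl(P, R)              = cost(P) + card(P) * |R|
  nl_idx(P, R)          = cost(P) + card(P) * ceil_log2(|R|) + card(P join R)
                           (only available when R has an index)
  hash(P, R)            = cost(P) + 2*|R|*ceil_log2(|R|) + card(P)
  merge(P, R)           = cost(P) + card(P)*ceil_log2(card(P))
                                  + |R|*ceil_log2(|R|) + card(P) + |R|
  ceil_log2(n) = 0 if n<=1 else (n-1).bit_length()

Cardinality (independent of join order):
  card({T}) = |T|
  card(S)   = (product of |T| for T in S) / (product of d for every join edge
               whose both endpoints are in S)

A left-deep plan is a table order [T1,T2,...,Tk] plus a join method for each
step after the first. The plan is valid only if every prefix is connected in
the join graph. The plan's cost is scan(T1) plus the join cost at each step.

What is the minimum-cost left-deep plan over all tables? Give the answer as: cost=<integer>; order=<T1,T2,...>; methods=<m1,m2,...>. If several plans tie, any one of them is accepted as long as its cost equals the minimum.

Selinger DP (subsets sized 1..n):
  {B}: scan cost=60, card=60
  {D}: scan cost=500, card=500
  {A}: scan cost=120, card=120
  {C}: scan cost=40, card=40
  {BD}: card=10000; try (B,hash)→1720, (D,merge)→5480, (B,merge)→5920, (D,hash)→9120, (D,nl_idx)→10600, (B,nl_idx)→13500 …(+2); best=1720 via (B,hash)
  {BC}: card=60; try (B,nl_idx)→340, (C,hash)→600, (B,merge)→740, (C,merge)→760, (B,hash)→800, (B,nl)→2440 …(+1); best=340 via (B,nl_idx)
  {AD}: card=240; try (D,nl_idx)→1440, (A,hash)→2680, (A,nl_idx)→4240, (D,merge)→6080, (A,merge)→6460, (D,hash)→9240 …(+2); best=1440 via (D,nl_idx)
  {ABD}: card=4800; try (B,hash)→2400, (B,merge)→4020, (B,nl_idx)→7680, (A,hash)→13400, (B,nl)→15840, (A,nl_idx)→76520 …(+2); best=2400 via (B,hash)
  {BCD}: card=10000; try (D,merge)→5760, (D,hash)→9400, (D,nl_idx)→10880, (C,hash)→12200, (D,nl)→30340, (C,merge)→152000 …(+1); best=5760 via (D,merge)
  {ABCD}: card=4800; try (C,hash)→7680, (A,hash)→17440, (C,merge)→69880, (A,nl_idx)→80560, (A,merge)→156720, (C,nl)→194400 …(+1); best=7680 via (C,hash)

cost=7680; order=A,D,B,C; methods=nl_idx,hash,hash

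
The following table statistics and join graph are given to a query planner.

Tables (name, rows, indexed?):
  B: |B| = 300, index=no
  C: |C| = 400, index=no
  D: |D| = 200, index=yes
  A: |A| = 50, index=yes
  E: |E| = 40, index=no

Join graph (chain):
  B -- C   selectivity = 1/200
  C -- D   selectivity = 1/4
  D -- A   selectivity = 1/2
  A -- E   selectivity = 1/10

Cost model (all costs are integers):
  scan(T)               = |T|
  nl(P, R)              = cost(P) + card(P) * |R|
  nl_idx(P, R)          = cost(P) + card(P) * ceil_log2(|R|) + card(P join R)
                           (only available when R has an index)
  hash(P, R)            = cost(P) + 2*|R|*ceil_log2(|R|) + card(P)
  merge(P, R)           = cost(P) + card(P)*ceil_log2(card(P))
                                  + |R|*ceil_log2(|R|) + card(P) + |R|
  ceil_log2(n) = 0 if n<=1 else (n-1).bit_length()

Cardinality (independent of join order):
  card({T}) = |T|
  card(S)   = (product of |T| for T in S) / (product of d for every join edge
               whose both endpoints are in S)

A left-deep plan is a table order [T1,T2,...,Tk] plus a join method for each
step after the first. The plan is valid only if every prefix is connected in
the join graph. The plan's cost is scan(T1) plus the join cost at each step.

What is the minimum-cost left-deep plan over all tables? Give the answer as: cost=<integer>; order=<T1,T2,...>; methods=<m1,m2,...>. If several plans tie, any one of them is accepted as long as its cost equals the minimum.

cost=791080; order=C,B,D,A,E; methods=hash,hash,hash,hash

Selinger DP (subsets sized 1..n):
  {B}: scan cost=300, card=300
  {C}: scan cost=400, card=400
  {D}: scan cost=200, card=200
  {A}: scan cost=50, card=50
  {E}: scan cost=40, card=40
  {BC}: card=600; try (B,hash)→6200, (C,merge)→7300, (B,merge)→7400, (C,hash)→7800, (C,nl)→120300, (B,nl)→120400; best=6200 via (B,hash)
  {CD}: card=20000; try (D,hash)→4000, (C,merge)→6000, (D,merge)→6200, (C,hash)→7600, (D,nl_idx)→23600, (C,nl)→80200 …(+1); best=4000 via (D,hash)
  {AD}: card=5000; try (A,hash)→1000, (D,merge)→2200, (A,merge)→2350, (D,hash)→3300, (D,nl_idx)→5450, (A,nl_idx)→6400 …(+2); best=1000 via (A,hash)
  {AE}: card=200; try (A,nl_idx)→480, (E,hash)→580, (A,merge)→670, (E,merge)→680, (A,hash)→680, (A,nl)→2040 …(+1); best=480 via (A,nl_idx)
  {BCD}: card=30000; try (D,hash)→10000, (D,merge)→14600, (B,hash)→29400, (D,nl_idx)→41000, (D,nl)→126200, (B,merge)→327000 …(+1); best=10000 via (D,hash)
  {ACD}: card=500000; try (C,hash)→13200, (A,hash)→24600, (C,merge)→75000, (A,merge)→324350, (A,nl_idx)→624000, (A,nl)→1004000 …(+1); best=13200 via (C,hash)
  {ADE}: card=20000; try (D,hash)→3880, (D,merge)→4080, (E,hash)→6480, (D,nl_idx)→22080, (D,nl)→40480, (E,merge)→71280 …(+1); best=3880 via (D,hash)
  {ABCD}: card=750000; try (A,hash)→40600, (A,merge)→490350, (B,hash)→518600, (A,nl_idx)→940000, (A,nl)→1510000, (B,merge)→10016200 …(+1); best=40600 via (A,hash)
  {ACDE}: card=2000000; try (C,hash)→31080, (C,merge)→327880, (E,hash)→513680, (C,nl)→8003880, (E,merge)→10013480, (E,nl)→20013200; best=31080 via (C,hash)
  {ABCDE}: card=3000000; try (E,hash)→791080, (B,hash)→2036480, (E,merge)→15790880, (E,nl)→30040600, (B,merge)→44034080, (B,nl)→600031080; best=791080 via (E,hash)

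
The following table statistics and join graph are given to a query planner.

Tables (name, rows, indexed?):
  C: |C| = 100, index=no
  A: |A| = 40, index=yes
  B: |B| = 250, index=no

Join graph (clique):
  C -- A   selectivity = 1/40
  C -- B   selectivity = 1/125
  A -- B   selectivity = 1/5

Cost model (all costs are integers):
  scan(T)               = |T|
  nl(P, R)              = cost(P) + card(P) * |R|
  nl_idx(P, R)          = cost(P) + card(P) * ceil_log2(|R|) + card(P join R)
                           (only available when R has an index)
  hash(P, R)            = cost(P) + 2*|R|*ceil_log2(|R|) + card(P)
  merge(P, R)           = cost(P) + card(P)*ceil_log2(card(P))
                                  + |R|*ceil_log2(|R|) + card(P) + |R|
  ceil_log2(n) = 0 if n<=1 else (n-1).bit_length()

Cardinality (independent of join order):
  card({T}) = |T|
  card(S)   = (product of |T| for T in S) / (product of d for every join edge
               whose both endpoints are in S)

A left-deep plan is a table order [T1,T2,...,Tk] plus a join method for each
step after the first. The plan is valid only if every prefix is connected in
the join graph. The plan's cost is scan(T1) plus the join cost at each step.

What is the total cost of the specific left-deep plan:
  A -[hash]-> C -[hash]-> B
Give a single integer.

5580

step 1: scan A: cost=40, card=40
step 2: join C via hash
    card(P join C) = 40*100/(40) = 100
    cost = 40 + 2*100*7 + 40 = 1480
step 3: join B via hash
    card(P join B) = 100*250/(125*5) = 40
    cost = 1480 + 2*250*8 + 100 = 5580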